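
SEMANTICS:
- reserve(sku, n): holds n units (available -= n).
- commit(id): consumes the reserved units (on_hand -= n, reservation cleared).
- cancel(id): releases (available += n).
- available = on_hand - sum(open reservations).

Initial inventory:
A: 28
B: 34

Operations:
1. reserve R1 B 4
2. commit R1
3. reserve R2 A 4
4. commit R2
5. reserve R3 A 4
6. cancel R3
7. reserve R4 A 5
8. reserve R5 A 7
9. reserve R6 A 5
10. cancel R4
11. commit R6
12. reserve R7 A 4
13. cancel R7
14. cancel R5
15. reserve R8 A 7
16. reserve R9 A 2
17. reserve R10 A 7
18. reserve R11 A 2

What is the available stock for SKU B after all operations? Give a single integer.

Answer: 30

Derivation:
Step 1: reserve R1 B 4 -> on_hand[A=28 B=34] avail[A=28 B=30] open={R1}
Step 2: commit R1 -> on_hand[A=28 B=30] avail[A=28 B=30] open={}
Step 3: reserve R2 A 4 -> on_hand[A=28 B=30] avail[A=24 B=30] open={R2}
Step 4: commit R2 -> on_hand[A=24 B=30] avail[A=24 B=30] open={}
Step 5: reserve R3 A 4 -> on_hand[A=24 B=30] avail[A=20 B=30] open={R3}
Step 6: cancel R3 -> on_hand[A=24 B=30] avail[A=24 B=30] open={}
Step 7: reserve R4 A 5 -> on_hand[A=24 B=30] avail[A=19 B=30] open={R4}
Step 8: reserve R5 A 7 -> on_hand[A=24 B=30] avail[A=12 B=30] open={R4,R5}
Step 9: reserve R6 A 5 -> on_hand[A=24 B=30] avail[A=7 B=30] open={R4,R5,R6}
Step 10: cancel R4 -> on_hand[A=24 B=30] avail[A=12 B=30] open={R5,R6}
Step 11: commit R6 -> on_hand[A=19 B=30] avail[A=12 B=30] open={R5}
Step 12: reserve R7 A 4 -> on_hand[A=19 B=30] avail[A=8 B=30] open={R5,R7}
Step 13: cancel R7 -> on_hand[A=19 B=30] avail[A=12 B=30] open={R5}
Step 14: cancel R5 -> on_hand[A=19 B=30] avail[A=19 B=30] open={}
Step 15: reserve R8 A 7 -> on_hand[A=19 B=30] avail[A=12 B=30] open={R8}
Step 16: reserve R9 A 2 -> on_hand[A=19 B=30] avail[A=10 B=30] open={R8,R9}
Step 17: reserve R10 A 7 -> on_hand[A=19 B=30] avail[A=3 B=30] open={R10,R8,R9}
Step 18: reserve R11 A 2 -> on_hand[A=19 B=30] avail[A=1 B=30] open={R10,R11,R8,R9}
Final available[B] = 30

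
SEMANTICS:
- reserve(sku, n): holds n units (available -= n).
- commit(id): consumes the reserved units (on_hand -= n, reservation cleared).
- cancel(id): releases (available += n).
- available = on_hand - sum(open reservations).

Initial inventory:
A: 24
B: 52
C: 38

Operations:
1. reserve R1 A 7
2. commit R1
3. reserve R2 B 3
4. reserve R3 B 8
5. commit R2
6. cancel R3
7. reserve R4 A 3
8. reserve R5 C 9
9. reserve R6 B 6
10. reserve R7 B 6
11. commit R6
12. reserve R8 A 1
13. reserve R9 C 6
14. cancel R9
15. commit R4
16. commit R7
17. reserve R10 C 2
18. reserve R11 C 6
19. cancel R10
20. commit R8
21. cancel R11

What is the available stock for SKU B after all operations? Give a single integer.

Step 1: reserve R1 A 7 -> on_hand[A=24 B=52 C=38] avail[A=17 B=52 C=38] open={R1}
Step 2: commit R1 -> on_hand[A=17 B=52 C=38] avail[A=17 B=52 C=38] open={}
Step 3: reserve R2 B 3 -> on_hand[A=17 B=52 C=38] avail[A=17 B=49 C=38] open={R2}
Step 4: reserve R3 B 8 -> on_hand[A=17 B=52 C=38] avail[A=17 B=41 C=38] open={R2,R3}
Step 5: commit R2 -> on_hand[A=17 B=49 C=38] avail[A=17 B=41 C=38] open={R3}
Step 6: cancel R3 -> on_hand[A=17 B=49 C=38] avail[A=17 B=49 C=38] open={}
Step 7: reserve R4 A 3 -> on_hand[A=17 B=49 C=38] avail[A=14 B=49 C=38] open={R4}
Step 8: reserve R5 C 9 -> on_hand[A=17 B=49 C=38] avail[A=14 B=49 C=29] open={R4,R5}
Step 9: reserve R6 B 6 -> on_hand[A=17 B=49 C=38] avail[A=14 B=43 C=29] open={R4,R5,R6}
Step 10: reserve R7 B 6 -> on_hand[A=17 B=49 C=38] avail[A=14 B=37 C=29] open={R4,R5,R6,R7}
Step 11: commit R6 -> on_hand[A=17 B=43 C=38] avail[A=14 B=37 C=29] open={R4,R5,R7}
Step 12: reserve R8 A 1 -> on_hand[A=17 B=43 C=38] avail[A=13 B=37 C=29] open={R4,R5,R7,R8}
Step 13: reserve R9 C 6 -> on_hand[A=17 B=43 C=38] avail[A=13 B=37 C=23] open={R4,R5,R7,R8,R9}
Step 14: cancel R9 -> on_hand[A=17 B=43 C=38] avail[A=13 B=37 C=29] open={R4,R5,R7,R8}
Step 15: commit R4 -> on_hand[A=14 B=43 C=38] avail[A=13 B=37 C=29] open={R5,R7,R8}
Step 16: commit R7 -> on_hand[A=14 B=37 C=38] avail[A=13 B=37 C=29] open={R5,R8}
Step 17: reserve R10 C 2 -> on_hand[A=14 B=37 C=38] avail[A=13 B=37 C=27] open={R10,R5,R8}
Step 18: reserve R11 C 6 -> on_hand[A=14 B=37 C=38] avail[A=13 B=37 C=21] open={R10,R11,R5,R8}
Step 19: cancel R10 -> on_hand[A=14 B=37 C=38] avail[A=13 B=37 C=23] open={R11,R5,R8}
Step 20: commit R8 -> on_hand[A=13 B=37 C=38] avail[A=13 B=37 C=23] open={R11,R5}
Step 21: cancel R11 -> on_hand[A=13 B=37 C=38] avail[A=13 B=37 C=29] open={R5}
Final available[B] = 37

Answer: 37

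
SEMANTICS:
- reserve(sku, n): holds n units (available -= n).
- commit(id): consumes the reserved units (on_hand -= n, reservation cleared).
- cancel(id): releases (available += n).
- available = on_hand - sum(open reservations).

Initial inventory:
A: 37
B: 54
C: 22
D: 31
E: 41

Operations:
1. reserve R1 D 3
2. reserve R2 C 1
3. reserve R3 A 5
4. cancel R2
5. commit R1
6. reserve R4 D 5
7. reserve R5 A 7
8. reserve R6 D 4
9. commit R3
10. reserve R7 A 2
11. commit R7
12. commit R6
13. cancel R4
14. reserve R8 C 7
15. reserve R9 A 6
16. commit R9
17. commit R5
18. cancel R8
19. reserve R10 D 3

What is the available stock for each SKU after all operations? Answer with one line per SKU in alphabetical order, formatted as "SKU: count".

Answer: A: 17
B: 54
C: 22
D: 21
E: 41

Derivation:
Step 1: reserve R1 D 3 -> on_hand[A=37 B=54 C=22 D=31 E=41] avail[A=37 B=54 C=22 D=28 E=41] open={R1}
Step 2: reserve R2 C 1 -> on_hand[A=37 B=54 C=22 D=31 E=41] avail[A=37 B=54 C=21 D=28 E=41] open={R1,R2}
Step 3: reserve R3 A 5 -> on_hand[A=37 B=54 C=22 D=31 E=41] avail[A=32 B=54 C=21 D=28 E=41] open={R1,R2,R3}
Step 4: cancel R2 -> on_hand[A=37 B=54 C=22 D=31 E=41] avail[A=32 B=54 C=22 D=28 E=41] open={R1,R3}
Step 5: commit R1 -> on_hand[A=37 B=54 C=22 D=28 E=41] avail[A=32 B=54 C=22 D=28 E=41] open={R3}
Step 6: reserve R4 D 5 -> on_hand[A=37 B=54 C=22 D=28 E=41] avail[A=32 B=54 C=22 D=23 E=41] open={R3,R4}
Step 7: reserve R5 A 7 -> on_hand[A=37 B=54 C=22 D=28 E=41] avail[A=25 B=54 C=22 D=23 E=41] open={R3,R4,R5}
Step 8: reserve R6 D 4 -> on_hand[A=37 B=54 C=22 D=28 E=41] avail[A=25 B=54 C=22 D=19 E=41] open={R3,R4,R5,R6}
Step 9: commit R3 -> on_hand[A=32 B=54 C=22 D=28 E=41] avail[A=25 B=54 C=22 D=19 E=41] open={R4,R5,R6}
Step 10: reserve R7 A 2 -> on_hand[A=32 B=54 C=22 D=28 E=41] avail[A=23 B=54 C=22 D=19 E=41] open={R4,R5,R6,R7}
Step 11: commit R7 -> on_hand[A=30 B=54 C=22 D=28 E=41] avail[A=23 B=54 C=22 D=19 E=41] open={R4,R5,R6}
Step 12: commit R6 -> on_hand[A=30 B=54 C=22 D=24 E=41] avail[A=23 B=54 C=22 D=19 E=41] open={R4,R5}
Step 13: cancel R4 -> on_hand[A=30 B=54 C=22 D=24 E=41] avail[A=23 B=54 C=22 D=24 E=41] open={R5}
Step 14: reserve R8 C 7 -> on_hand[A=30 B=54 C=22 D=24 E=41] avail[A=23 B=54 C=15 D=24 E=41] open={R5,R8}
Step 15: reserve R9 A 6 -> on_hand[A=30 B=54 C=22 D=24 E=41] avail[A=17 B=54 C=15 D=24 E=41] open={R5,R8,R9}
Step 16: commit R9 -> on_hand[A=24 B=54 C=22 D=24 E=41] avail[A=17 B=54 C=15 D=24 E=41] open={R5,R8}
Step 17: commit R5 -> on_hand[A=17 B=54 C=22 D=24 E=41] avail[A=17 B=54 C=15 D=24 E=41] open={R8}
Step 18: cancel R8 -> on_hand[A=17 B=54 C=22 D=24 E=41] avail[A=17 B=54 C=22 D=24 E=41] open={}
Step 19: reserve R10 D 3 -> on_hand[A=17 B=54 C=22 D=24 E=41] avail[A=17 B=54 C=22 D=21 E=41] open={R10}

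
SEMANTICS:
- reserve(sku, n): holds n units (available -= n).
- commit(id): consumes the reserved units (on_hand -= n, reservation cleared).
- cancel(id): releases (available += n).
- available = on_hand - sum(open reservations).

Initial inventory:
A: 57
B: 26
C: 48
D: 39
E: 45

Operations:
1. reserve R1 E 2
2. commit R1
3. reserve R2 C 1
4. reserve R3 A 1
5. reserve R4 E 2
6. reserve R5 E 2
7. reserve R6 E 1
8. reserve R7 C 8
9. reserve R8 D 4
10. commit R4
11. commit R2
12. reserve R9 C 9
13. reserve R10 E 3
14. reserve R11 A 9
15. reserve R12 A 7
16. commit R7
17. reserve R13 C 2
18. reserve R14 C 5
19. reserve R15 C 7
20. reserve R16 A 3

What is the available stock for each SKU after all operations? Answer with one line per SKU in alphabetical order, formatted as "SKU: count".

Step 1: reserve R1 E 2 -> on_hand[A=57 B=26 C=48 D=39 E=45] avail[A=57 B=26 C=48 D=39 E=43] open={R1}
Step 2: commit R1 -> on_hand[A=57 B=26 C=48 D=39 E=43] avail[A=57 B=26 C=48 D=39 E=43] open={}
Step 3: reserve R2 C 1 -> on_hand[A=57 B=26 C=48 D=39 E=43] avail[A=57 B=26 C=47 D=39 E=43] open={R2}
Step 4: reserve R3 A 1 -> on_hand[A=57 B=26 C=48 D=39 E=43] avail[A=56 B=26 C=47 D=39 E=43] open={R2,R3}
Step 5: reserve R4 E 2 -> on_hand[A=57 B=26 C=48 D=39 E=43] avail[A=56 B=26 C=47 D=39 E=41] open={R2,R3,R4}
Step 6: reserve R5 E 2 -> on_hand[A=57 B=26 C=48 D=39 E=43] avail[A=56 B=26 C=47 D=39 E=39] open={R2,R3,R4,R5}
Step 7: reserve R6 E 1 -> on_hand[A=57 B=26 C=48 D=39 E=43] avail[A=56 B=26 C=47 D=39 E=38] open={R2,R3,R4,R5,R6}
Step 8: reserve R7 C 8 -> on_hand[A=57 B=26 C=48 D=39 E=43] avail[A=56 B=26 C=39 D=39 E=38] open={R2,R3,R4,R5,R6,R7}
Step 9: reserve R8 D 4 -> on_hand[A=57 B=26 C=48 D=39 E=43] avail[A=56 B=26 C=39 D=35 E=38] open={R2,R3,R4,R5,R6,R7,R8}
Step 10: commit R4 -> on_hand[A=57 B=26 C=48 D=39 E=41] avail[A=56 B=26 C=39 D=35 E=38] open={R2,R3,R5,R6,R7,R8}
Step 11: commit R2 -> on_hand[A=57 B=26 C=47 D=39 E=41] avail[A=56 B=26 C=39 D=35 E=38] open={R3,R5,R6,R7,R8}
Step 12: reserve R9 C 9 -> on_hand[A=57 B=26 C=47 D=39 E=41] avail[A=56 B=26 C=30 D=35 E=38] open={R3,R5,R6,R7,R8,R9}
Step 13: reserve R10 E 3 -> on_hand[A=57 B=26 C=47 D=39 E=41] avail[A=56 B=26 C=30 D=35 E=35] open={R10,R3,R5,R6,R7,R8,R9}
Step 14: reserve R11 A 9 -> on_hand[A=57 B=26 C=47 D=39 E=41] avail[A=47 B=26 C=30 D=35 E=35] open={R10,R11,R3,R5,R6,R7,R8,R9}
Step 15: reserve R12 A 7 -> on_hand[A=57 B=26 C=47 D=39 E=41] avail[A=40 B=26 C=30 D=35 E=35] open={R10,R11,R12,R3,R5,R6,R7,R8,R9}
Step 16: commit R7 -> on_hand[A=57 B=26 C=39 D=39 E=41] avail[A=40 B=26 C=30 D=35 E=35] open={R10,R11,R12,R3,R5,R6,R8,R9}
Step 17: reserve R13 C 2 -> on_hand[A=57 B=26 C=39 D=39 E=41] avail[A=40 B=26 C=28 D=35 E=35] open={R10,R11,R12,R13,R3,R5,R6,R8,R9}
Step 18: reserve R14 C 5 -> on_hand[A=57 B=26 C=39 D=39 E=41] avail[A=40 B=26 C=23 D=35 E=35] open={R10,R11,R12,R13,R14,R3,R5,R6,R8,R9}
Step 19: reserve R15 C 7 -> on_hand[A=57 B=26 C=39 D=39 E=41] avail[A=40 B=26 C=16 D=35 E=35] open={R10,R11,R12,R13,R14,R15,R3,R5,R6,R8,R9}
Step 20: reserve R16 A 3 -> on_hand[A=57 B=26 C=39 D=39 E=41] avail[A=37 B=26 C=16 D=35 E=35] open={R10,R11,R12,R13,R14,R15,R16,R3,R5,R6,R8,R9}

Answer: A: 37
B: 26
C: 16
D: 35
E: 35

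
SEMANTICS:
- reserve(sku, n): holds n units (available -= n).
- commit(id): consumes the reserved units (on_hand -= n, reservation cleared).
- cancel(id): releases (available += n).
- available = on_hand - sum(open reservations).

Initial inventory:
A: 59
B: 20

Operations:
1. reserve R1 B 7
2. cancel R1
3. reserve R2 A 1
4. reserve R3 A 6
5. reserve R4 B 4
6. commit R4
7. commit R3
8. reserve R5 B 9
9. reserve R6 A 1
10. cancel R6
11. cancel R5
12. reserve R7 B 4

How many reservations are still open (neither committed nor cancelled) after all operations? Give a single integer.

Answer: 2

Derivation:
Step 1: reserve R1 B 7 -> on_hand[A=59 B=20] avail[A=59 B=13] open={R1}
Step 2: cancel R1 -> on_hand[A=59 B=20] avail[A=59 B=20] open={}
Step 3: reserve R2 A 1 -> on_hand[A=59 B=20] avail[A=58 B=20] open={R2}
Step 4: reserve R3 A 6 -> on_hand[A=59 B=20] avail[A=52 B=20] open={R2,R3}
Step 5: reserve R4 B 4 -> on_hand[A=59 B=20] avail[A=52 B=16] open={R2,R3,R4}
Step 6: commit R4 -> on_hand[A=59 B=16] avail[A=52 B=16] open={R2,R3}
Step 7: commit R3 -> on_hand[A=53 B=16] avail[A=52 B=16] open={R2}
Step 8: reserve R5 B 9 -> on_hand[A=53 B=16] avail[A=52 B=7] open={R2,R5}
Step 9: reserve R6 A 1 -> on_hand[A=53 B=16] avail[A=51 B=7] open={R2,R5,R6}
Step 10: cancel R6 -> on_hand[A=53 B=16] avail[A=52 B=7] open={R2,R5}
Step 11: cancel R5 -> on_hand[A=53 B=16] avail[A=52 B=16] open={R2}
Step 12: reserve R7 B 4 -> on_hand[A=53 B=16] avail[A=52 B=12] open={R2,R7}
Open reservations: ['R2', 'R7'] -> 2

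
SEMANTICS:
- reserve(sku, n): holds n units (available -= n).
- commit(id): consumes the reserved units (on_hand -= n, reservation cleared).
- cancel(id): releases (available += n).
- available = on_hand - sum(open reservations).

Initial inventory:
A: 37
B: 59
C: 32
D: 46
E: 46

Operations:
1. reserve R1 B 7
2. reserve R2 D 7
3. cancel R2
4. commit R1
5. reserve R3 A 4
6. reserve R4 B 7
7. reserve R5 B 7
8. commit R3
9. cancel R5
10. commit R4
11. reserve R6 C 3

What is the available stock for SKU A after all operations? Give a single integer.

Step 1: reserve R1 B 7 -> on_hand[A=37 B=59 C=32 D=46 E=46] avail[A=37 B=52 C=32 D=46 E=46] open={R1}
Step 2: reserve R2 D 7 -> on_hand[A=37 B=59 C=32 D=46 E=46] avail[A=37 B=52 C=32 D=39 E=46] open={R1,R2}
Step 3: cancel R2 -> on_hand[A=37 B=59 C=32 D=46 E=46] avail[A=37 B=52 C=32 D=46 E=46] open={R1}
Step 4: commit R1 -> on_hand[A=37 B=52 C=32 D=46 E=46] avail[A=37 B=52 C=32 D=46 E=46] open={}
Step 5: reserve R3 A 4 -> on_hand[A=37 B=52 C=32 D=46 E=46] avail[A=33 B=52 C=32 D=46 E=46] open={R3}
Step 6: reserve R4 B 7 -> on_hand[A=37 B=52 C=32 D=46 E=46] avail[A=33 B=45 C=32 D=46 E=46] open={R3,R4}
Step 7: reserve R5 B 7 -> on_hand[A=37 B=52 C=32 D=46 E=46] avail[A=33 B=38 C=32 D=46 E=46] open={R3,R4,R5}
Step 8: commit R3 -> on_hand[A=33 B=52 C=32 D=46 E=46] avail[A=33 B=38 C=32 D=46 E=46] open={R4,R5}
Step 9: cancel R5 -> on_hand[A=33 B=52 C=32 D=46 E=46] avail[A=33 B=45 C=32 D=46 E=46] open={R4}
Step 10: commit R4 -> on_hand[A=33 B=45 C=32 D=46 E=46] avail[A=33 B=45 C=32 D=46 E=46] open={}
Step 11: reserve R6 C 3 -> on_hand[A=33 B=45 C=32 D=46 E=46] avail[A=33 B=45 C=29 D=46 E=46] open={R6}
Final available[A] = 33

Answer: 33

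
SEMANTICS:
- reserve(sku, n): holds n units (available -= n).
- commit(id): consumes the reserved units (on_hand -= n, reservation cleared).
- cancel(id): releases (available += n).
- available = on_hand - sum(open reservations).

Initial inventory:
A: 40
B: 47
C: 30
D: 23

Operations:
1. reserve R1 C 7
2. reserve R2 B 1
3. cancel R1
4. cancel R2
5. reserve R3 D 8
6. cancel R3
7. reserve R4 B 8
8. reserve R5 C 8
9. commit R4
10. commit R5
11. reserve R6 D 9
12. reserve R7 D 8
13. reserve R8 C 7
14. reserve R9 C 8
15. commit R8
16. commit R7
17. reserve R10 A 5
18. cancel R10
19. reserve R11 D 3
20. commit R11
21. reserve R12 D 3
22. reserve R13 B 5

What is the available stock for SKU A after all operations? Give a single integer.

Answer: 40

Derivation:
Step 1: reserve R1 C 7 -> on_hand[A=40 B=47 C=30 D=23] avail[A=40 B=47 C=23 D=23] open={R1}
Step 2: reserve R2 B 1 -> on_hand[A=40 B=47 C=30 D=23] avail[A=40 B=46 C=23 D=23] open={R1,R2}
Step 3: cancel R1 -> on_hand[A=40 B=47 C=30 D=23] avail[A=40 B=46 C=30 D=23] open={R2}
Step 4: cancel R2 -> on_hand[A=40 B=47 C=30 D=23] avail[A=40 B=47 C=30 D=23] open={}
Step 5: reserve R3 D 8 -> on_hand[A=40 B=47 C=30 D=23] avail[A=40 B=47 C=30 D=15] open={R3}
Step 6: cancel R3 -> on_hand[A=40 B=47 C=30 D=23] avail[A=40 B=47 C=30 D=23] open={}
Step 7: reserve R4 B 8 -> on_hand[A=40 B=47 C=30 D=23] avail[A=40 B=39 C=30 D=23] open={R4}
Step 8: reserve R5 C 8 -> on_hand[A=40 B=47 C=30 D=23] avail[A=40 B=39 C=22 D=23] open={R4,R5}
Step 9: commit R4 -> on_hand[A=40 B=39 C=30 D=23] avail[A=40 B=39 C=22 D=23] open={R5}
Step 10: commit R5 -> on_hand[A=40 B=39 C=22 D=23] avail[A=40 B=39 C=22 D=23] open={}
Step 11: reserve R6 D 9 -> on_hand[A=40 B=39 C=22 D=23] avail[A=40 B=39 C=22 D=14] open={R6}
Step 12: reserve R7 D 8 -> on_hand[A=40 B=39 C=22 D=23] avail[A=40 B=39 C=22 D=6] open={R6,R7}
Step 13: reserve R8 C 7 -> on_hand[A=40 B=39 C=22 D=23] avail[A=40 B=39 C=15 D=6] open={R6,R7,R8}
Step 14: reserve R9 C 8 -> on_hand[A=40 B=39 C=22 D=23] avail[A=40 B=39 C=7 D=6] open={R6,R7,R8,R9}
Step 15: commit R8 -> on_hand[A=40 B=39 C=15 D=23] avail[A=40 B=39 C=7 D=6] open={R6,R7,R9}
Step 16: commit R7 -> on_hand[A=40 B=39 C=15 D=15] avail[A=40 B=39 C=7 D=6] open={R6,R9}
Step 17: reserve R10 A 5 -> on_hand[A=40 B=39 C=15 D=15] avail[A=35 B=39 C=7 D=6] open={R10,R6,R9}
Step 18: cancel R10 -> on_hand[A=40 B=39 C=15 D=15] avail[A=40 B=39 C=7 D=6] open={R6,R9}
Step 19: reserve R11 D 3 -> on_hand[A=40 B=39 C=15 D=15] avail[A=40 B=39 C=7 D=3] open={R11,R6,R9}
Step 20: commit R11 -> on_hand[A=40 B=39 C=15 D=12] avail[A=40 B=39 C=7 D=3] open={R6,R9}
Step 21: reserve R12 D 3 -> on_hand[A=40 B=39 C=15 D=12] avail[A=40 B=39 C=7 D=0] open={R12,R6,R9}
Step 22: reserve R13 B 5 -> on_hand[A=40 B=39 C=15 D=12] avail[A=40 B=34 C=7 D=0] open={R12,R13,R6,R9}
Final available[A] = 40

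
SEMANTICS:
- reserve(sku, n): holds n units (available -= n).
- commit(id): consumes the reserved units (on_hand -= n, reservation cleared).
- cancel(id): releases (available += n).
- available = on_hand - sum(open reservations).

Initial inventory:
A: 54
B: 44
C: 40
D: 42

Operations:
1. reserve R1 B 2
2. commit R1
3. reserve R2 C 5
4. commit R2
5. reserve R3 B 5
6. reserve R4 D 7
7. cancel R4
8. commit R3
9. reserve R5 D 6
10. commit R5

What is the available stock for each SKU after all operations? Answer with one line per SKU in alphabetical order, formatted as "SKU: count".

Answer: A: 54
B: 37
C: 35
D: 36

Derivation:
Step 1: reserve R1 B 2 -> on_hand[A=54 B=44 C=40 D=42] avail[A=54 B=42 C=40 D=42] open={R1}
Step 2: commit R1 -> on_hand[A=54 B=42 C=40 D=42] avail[A=54 B=42 C=40 D=42] open={}
Step 3: reserve R2 C 5 -> on_hand[A=54 B=42 C=40 D=42] avail[A=54 B=42 C=35 D=42] open={R2}
Step 4: commit R2 -> on_hand[A=54 B=42 C=35 D=42] avail[A=54 B=42 C=35 D=42] open={}
Step 5: reserve R3 B 5 -> on_hand[A=54 B=42 C=35 D=42] avail[A=54 B=37 C=35 D=42] open={R3}
Step 6: reserve R4 D 7 -> on_hand[A=54 B=42 C=35 D=42] avail[A=54 B=37 C=35 D=35] open={R3,R4}
Step 7: cancel R4 -> on_hand[A=54 B=42 C=35 D=42] avail[A=54 B=37 C=35 D=42] open={R3}
Step 8: commit R3 -> on_hand[A=54 B=37 C=35 D=42] avail[A=54 B=37 C=35 D=42] open={}
Step 9: reserve R5 D 6 -> on_hand[A=54 B=37 C=35 D=42] avail[A=54 B=37 C=35 D=36] open={R5}
Step 10: commit R5 -> on_hand[A=54 B=37 C=35 D=36] avail[A=54 B=37 C=35 D=36] open={}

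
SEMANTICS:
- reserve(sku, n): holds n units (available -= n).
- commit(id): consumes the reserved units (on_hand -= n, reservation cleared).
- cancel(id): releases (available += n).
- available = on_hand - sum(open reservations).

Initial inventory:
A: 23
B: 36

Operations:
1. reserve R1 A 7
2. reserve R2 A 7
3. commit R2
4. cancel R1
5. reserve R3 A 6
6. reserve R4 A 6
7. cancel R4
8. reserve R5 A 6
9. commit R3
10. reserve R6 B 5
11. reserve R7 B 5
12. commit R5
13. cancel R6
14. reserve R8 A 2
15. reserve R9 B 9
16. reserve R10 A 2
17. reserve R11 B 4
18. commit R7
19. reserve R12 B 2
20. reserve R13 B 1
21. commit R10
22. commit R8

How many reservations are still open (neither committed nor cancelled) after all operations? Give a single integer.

Step 1: reserve R1 A 7 -> on_hand[A=23 B=36] avail[A=16 B=36] open={R1}
Step 2: reserve R2 A 7 -> on_hand[A=23 B=36] avail[A=9 B=36] open={R1,R2}
Step 3: commit R2 -> on_hand[A=16 B=36] avail[A=9 B=36] open={R1}
Step 4: cancel R1 -> on_hand[A=16 B=36] avail[A=16 B=36] open={}
Step 5: reserve R3 A 6 -> on_hand[A=16 B=36] avail[A=10 B=36] open={R3}
Step 6: reserve R4 A 6 -> on_hand[A=16 B=36] avail[A=4 B=36] open={R3,R4}
Step 7: cancel R4 -> on_hand[A=16 B=36] avail[A=10 B=36] open={R3}
Step 8: reserve R5 A 6 -> on_hand[A=16 B=36] avail[A=4 B=36] open={R3,R5}
Step 9: commit R3 -> on_hand[A=10 B=36] avail[A=4 B=36] open={R5}
Step 10: reserve R6 B 5 -> on_hand[A=10 B=36] avail[A=4 B=31] open={R5,R6}
Step 11: reserve R7 B 5 -> on_hand[A=10 B=36] avail[A=4 B=26] open={R5,R6,R7}
Step 12: commit R5 -> on_hand[A=4 B=36] avail[A=4 B=26] open={R6,R7}
Step 13: cancel R6 -> on_hand[A=4 B=36] avail[A=4 B=31] open={R7}
Step 14: reserve R8 A 2 -> on_hand[A=4 B=36] avail[A=2 B=31] open={R7,R8}
Step 15: reserve R9 B 9 -> on_hand[A=4 B=36] avail[A=2 B=22] open={R7,R8,R9}
Step 16: reserve R10 A 2 -> on_hand[A=4 B=36] avail[A=0 B=22] open={R10,R7,R8,R9}
Step 17: reserve R11 B 4 -> on_hand[A=4 B=36] avail[A=0 B=18] open={R10,R11,R7,R8,R9}
Step 18: commit R7 -> on_hand[A=4 B=31] avail[A=0 B=18] open={R10,R11,R8,R9}
Step 19: reserve R12 B 2 -> on_hand[A=4 B=31] avail[A=0 B=16] open={R10,R11,R12,R8,R9}
Step 20: reserve R13 B 1 -> on_hand[A=4 B=31] avail[A=0 B=15] open={R10,R11,R12,R13,R8,R9}
Step 21: commit R10 -> on_hand[A=2 B=31] avail[A=0 B=15] open={R11,R12,R13,R8,R9}
Step 22: commit R8 -> on_hand[A=0 B=31] avail[A=0 B=15] open={R11,R12,R13,R9}
Open reservations: ['R11', 'R12', 'R13', 'R9'] -> 4

Answer: 4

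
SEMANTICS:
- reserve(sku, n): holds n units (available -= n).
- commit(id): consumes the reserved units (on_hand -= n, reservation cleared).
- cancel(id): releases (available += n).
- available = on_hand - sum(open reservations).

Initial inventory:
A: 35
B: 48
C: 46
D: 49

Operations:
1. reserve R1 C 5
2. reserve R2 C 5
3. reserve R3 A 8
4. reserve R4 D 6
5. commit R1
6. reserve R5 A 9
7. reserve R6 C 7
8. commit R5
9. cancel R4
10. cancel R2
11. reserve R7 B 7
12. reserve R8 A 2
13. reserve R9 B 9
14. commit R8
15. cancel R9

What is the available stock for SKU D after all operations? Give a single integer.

Answer: 49

Derivation:
Step 1: reserve R1 C 5 -> on_hand[A=35 B=48 C=46 D=49] avail[A=35 B=48 C=41 D=49] open={R1}
Step 2: reserve R2 C 5 -> on_hand[A=35 B=48 C=46 D=49] avail[A=35 B=48 C=36 D=49] open={R1,R2}
Step 3: reserve R3 A 8 -> on_hand[A=35 B=48 C=46 D=49] avail[A=27 B=48 C=36 D=49] open={R1,R2,R3}
Step 4: reserve R4 D 6 -> on_hand[A=35 B=48 C=46 D=49] avail[A=27 B=48 C=36 D=43] open={R1,R2,R3,R4}
Step 5: commit R1 -> on_hand[A=35 B=48 C=41 D=49] avail[A=27 B=48 C=36 D=43] open={R2,R3,R4}
Step 6: reserve R5 A 9 -> on_hand[A=35 B=48 C=41 D=49] avail[A=18 B=48 C=36 D=43] open={R2,R3,R4,R5}
Step 7: reserve R6 C 7 -> on_hand[A=35 B=48 C=41 D=49] avail[A=18 B=48 C=29 D=43] open={R2,R3,R4,R5,R6}
Step 8: commit R5 -> on_hand[A=26 B=48 C=41 D=49] avail[A=18 B=48 C=29 D=43] open={R2,R3,R4,R6}
Step 9: cancel R4 -> on_hand[A=26 B=48 C=41 D=49] avail[A=18 B=48 C=29 D=49] open={R2,R3,R6}
Step 10: cancel R2 -> on_hand[A=26 B=48 C=41 D=49] avail[A=18 B=48 C=34 D=49] open={R3,R6}
Step 11: reserve R7 B 7 -> on_hand[A=26 B=48 C=41 D=49] avail[A=18 B=41 C=34 D=49] open={R3,R6,R7}
Step 12: reserve R8 A 2 -> on_hand[A=26 B=48 C=41 D=49] avail[A=16 B=41 C=34 D=49] open={R3,R6,R7,R8}
Step 13: reserve R9 B 9 -> on_hand[A=26 B=48 C=41 D=49] avail[A=16 B=32 C=34 D=49] open={R3,R6,R7,R8,R9}
Step 14: commit R8 -> on_hand[A=24 B=48 C=41 D=49] avail[A=16 B=32 C=34 D=49] open={R3,R6,R7,R9}
Step 15: cancel R9 -> on_hand[A=24 B=48 C=41 D=49] avail[A=16 B=41 C=34 D=49] open={R3,R6,R7}
Final available[D] = 49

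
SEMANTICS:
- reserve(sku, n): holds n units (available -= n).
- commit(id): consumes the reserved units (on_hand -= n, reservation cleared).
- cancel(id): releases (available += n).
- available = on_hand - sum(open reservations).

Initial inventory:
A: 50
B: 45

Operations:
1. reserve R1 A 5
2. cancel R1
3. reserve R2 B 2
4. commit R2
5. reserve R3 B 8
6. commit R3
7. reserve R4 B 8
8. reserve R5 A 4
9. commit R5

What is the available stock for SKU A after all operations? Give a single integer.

Step 1: reserve R1 A 5 -> on_hand[A=50 B=45] avail[A=45 B=45] open={R1}
Step 2: cancel R1 -> on_hand[A=50 B=45] avail[A=50 B=45] open={}
Step 3: reserve R2 B 2 -> on_hand[A=50 B=45] avail[A=50 B=43] open={R2}
Step 4: commit R2 -> on_hand[A=50 B=43] avail[A=50 B=43] open={}
Step 5: reserve R3 B 8 -> on_hand[A=50 B=43] avail[A=50 B=35] open={R3}
Step 6: commit R3 -> on_hand[A=50 B=35] avail[A=50 B=35] open={}
Step 7: reserve R4 B 8 -> on_hand[A=50 B=35] avail[A=50 B=27] open={R4}
Step 8: reserve R5 A 4 -> on_hand[A=50 B=35] avail[A=46 B=27] open={R4,R5}
Step 9: commit R5 -> on_hand[A=46 B=35] avail[A=46 B=27] open={R4}
Final available[A] = 46

Answer: 46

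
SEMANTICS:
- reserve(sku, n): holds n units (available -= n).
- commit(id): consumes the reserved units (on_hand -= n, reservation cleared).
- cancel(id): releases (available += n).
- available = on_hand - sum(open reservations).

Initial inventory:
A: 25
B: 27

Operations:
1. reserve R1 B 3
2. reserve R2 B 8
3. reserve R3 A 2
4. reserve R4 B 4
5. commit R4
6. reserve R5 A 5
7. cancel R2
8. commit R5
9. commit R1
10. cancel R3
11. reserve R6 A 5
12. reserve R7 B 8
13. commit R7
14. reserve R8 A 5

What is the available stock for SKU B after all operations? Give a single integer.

Answer: 12

Derivation:
Step 1: reserve R1 B 3 -> on_hand[A=25 B=27] avail[A=25 B=24] open={R1}
Step 2: reserve R2 B 8 -> on_hand[A=25 B=27] avail[A=25 B=16] open={R1,R2}
Step 3: reserve R3 A 2 -> on_hand[A=25 B=27] avail[A=23 B=16] open={R1,R2,R3}
Step 4: reserve R4 B 4 -> on_hand[A=25 B=27] avail[A=23 B=12] open={R1,R2,R3,R4}
Step 5: commit R4 -> on_hand[A=25 B=23] avail[A=23 B=12] open={R1,R2,R3}
Step 6: reserve R5 A 5 -> on_hand[A=25 B=23] avail[A=18 B=12] open={R1,R2,R3,R5}
Step 7: cancel R2 -> on_hand[A=25 B=23] avail[A=18 B=20] open={R1,R3,R5}
Step 8: commit R5 -> on_hand[A=20 B=23] avail[A=18 B=20] open={R1,R3}
Step 9: commit R1 -> on_hand[A=20 B=20] avail[A=18 B=20] open={R3}
Step 10: cancel R3 -> on_hand[A=20 B=20] avail[A=20 B=20] open={}
Step 11: reserve R6 A 5 -> on_hand[A=20 B=20] avail[A=15 B=20] open={R6}
Step 12: reserve R7 B 8 -> on_hand[A=20 B=20] avail[A=15 B=12] open={R6,R7}
Step 13: commit R7 -> on_hand[A=20 B=12] avail[A=15 B=12] open={R6}
Step 14: reserve R8 A 5 -> on_hand[A=20 B=12] avail[A=10 B=12] open={R6,R8}
Final available[B] = 12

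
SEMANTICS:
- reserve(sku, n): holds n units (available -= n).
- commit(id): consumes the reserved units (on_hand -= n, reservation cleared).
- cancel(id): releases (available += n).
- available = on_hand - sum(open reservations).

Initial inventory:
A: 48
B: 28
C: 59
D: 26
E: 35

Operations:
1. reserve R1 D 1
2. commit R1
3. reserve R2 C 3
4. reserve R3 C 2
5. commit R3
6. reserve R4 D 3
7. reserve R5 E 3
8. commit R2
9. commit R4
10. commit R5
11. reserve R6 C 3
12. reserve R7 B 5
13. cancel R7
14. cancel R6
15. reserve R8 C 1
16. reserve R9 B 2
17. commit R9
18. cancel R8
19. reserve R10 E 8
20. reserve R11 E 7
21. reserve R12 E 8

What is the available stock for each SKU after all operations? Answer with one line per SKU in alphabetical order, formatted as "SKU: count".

Answer: A: 48
B: 26
C: 54
D: 22
E: 9

Derivation:
Step 1: reserve R1 D 1 -> on_hand[A=48 B=28 C=59 D=26 E=35] avail[A=48 B=28 C=59 D=25 E=35] open={R1}
Step 2: commit R1 -> on_hand[A=48 B=28 C=59 D=25 E=35] avail[A=48 B=28 C=59 D=25 E=35] open={}
Step 3: reserve R2 C 3 -> on_hand[A=48 B=28 C=59 D=25 E=35] avail[A=48 B=28 C=56 D=25 E=35] open={R2}
Step 4: reserve R3 C 2 -> on_hand[A=48 B=28 C=59 D=25 E=35] avail[A=48 B=28 C=54 D=25 E=35] open={R2,R3}
Step 5: commit R3 -> on_hand[A=48 B=28 C=57 D=25 E=35] avail[A=48 B=28 C=54 D=25 E=35] open={R2}
Step 6: reserve R4 D 3 -> on_hand[A=48 B=28 C=57 D=25 E=35] avail[A=48 B=28 C=54 D=22 E=35] open={R2,R4}
Step 7: reserve R5 E 3 -> on_hand[A=48 B=28 C=57 D=25 E=35] avail[A=48 B=28 C=54 D=22 E=32] open={R2,R4,R5}
Step 8: commit R2 -> on_hand[A=48 B=28 C=54 D=25 E=35] avail[A=48 B=28 C=54 D=22 E=32] open={R4,R5}
Step 9: commit R4 -> on_hand[A=48 B=28 C=54 D=22 E=35] avail[A=48 B=28 C=54 D=22 E=32] open={R5}
Step 10: commit R5 -> on_hand[A=48 B=28 C=54 D=22 E=32] avail[A=48 B=28 C=54 D=22 E=32] open={}
Step 11: reserve R6 C 3 -> on_hand[A=48 B=28 C=54 D=22 E=32] avail[A=48 B=28 C=51 D=22 E=32] open={R6}
Step 12: reserve R7 B 5 -> on_hand[A=48 B=28 C=54 D=22 E=32] avail[A=48 B=23 C=51 D=22 E=32] open={R6,R7}
Step 13: cancel R7 -> on_hand[A=48 B=28 C=54 D=22 E=32] avail[A=48 B=28 C=51 D=22 E=32] open={R6}
Step 14: cancel R6 -> on_hand[A=48 B=28 C=54 D=22 E=32] avail[A=48 B=28 C=54 D=22 E=32] open={}
Step 15: reserve R8 C 1 -> on_hand[A=48 B=28 C=54 D=22 E=32] avail[A=48 B=28 C=53 D=22 E=32] open={R8}
Step 16: reserve R9 B 2 -> on_hand[A=48 B=28 C=54 D=22 E=32] avail[A=48 B=26 C=53 D=22 E=32] open={R8,R9}
Step 17: commit R9 -> on_hand[A=48 B=26 C=54 D=22 E=32] avail[A=48 B=26 C=53 D=22 E=32] open={R8}
Step 18: cancel R8 -> on_hand[A=48 B=26 C=54 D=22 E=32] avail[A=48 B=26 C=54 D=22 E=32] open={}
Step 19: reserve R10 E 8 -> on_hand[A=48 B=26 C=54 D=22 E=32] avail[A=48 B=26 C=54 D=22 E=24] open={R10}
Step 20: reserve R11 E 7 -> on_hand[A=48 B=26 C=54 D=22 E=32] avail[A=48 B=26 C=54 D=22 E=17] open={R10,R11}
Step 21: reserve R12 E 8 -> on_hand[A=48 B=26 C=54 D=22 E=32] avail[A=48 B=26 C=54 D=22 E=9] open={R10,R11,R12}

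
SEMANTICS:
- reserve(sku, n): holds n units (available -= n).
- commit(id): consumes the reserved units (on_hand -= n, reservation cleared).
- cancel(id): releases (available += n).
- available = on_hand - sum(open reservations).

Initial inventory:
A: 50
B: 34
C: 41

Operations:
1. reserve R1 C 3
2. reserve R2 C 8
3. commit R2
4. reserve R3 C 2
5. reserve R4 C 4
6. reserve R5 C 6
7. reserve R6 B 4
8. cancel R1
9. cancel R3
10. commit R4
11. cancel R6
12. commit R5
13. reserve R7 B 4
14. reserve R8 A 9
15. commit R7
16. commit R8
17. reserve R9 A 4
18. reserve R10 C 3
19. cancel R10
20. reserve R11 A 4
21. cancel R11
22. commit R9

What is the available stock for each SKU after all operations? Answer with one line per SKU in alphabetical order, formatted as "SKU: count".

Answer: A: 37
B: 30
C: 23

Derivation:
Step 1: reserve R1 C 3 -> on_hand[A=50 B=34 C=41] avail[A=50 B=34 C=38] open={R1}
Step 2: reserve R2 C 8 -> on_hand[A=50 B=34 C=41] avail[A=50 B=34 C=30] open={R1,R2}
Step 3: commit R2 -> on_hand[A=50 B=34 C=33] avail[A=50 B=34 C=30] open={R1}
Step 4: reserve R3 C 2 -> on_hand[A=50 B=34 C=33] avail[A=50 B=34 C=28] open={R1,R3}
Step 5: reserve R4 C 4 -> on_hand[A=50 B=34 C=33] avail[A=50 B=34 C=24] open={R1,R3,R4}
Step 6: reserve R5 C 6 -> on_hand[A=50 B=34 C=33] avail[A=50 B=34 C=18] open={R1,R3,R4,R5}
Step 7: reserve R6 B 4 -> on_hand[A=50 B=34 C=33] avail[A=50 B=30 C=18] open={R1,R3,R4,R5,R6}
Step 8: cancel R1 -> on_hand[A=50 B=34 C=33] avail[A=50 B=30 C=21] open={R3,R4,R5,R6}
Step 9: cancel R3 -> on_hand[A=50 B=34 C=33] avail[A=50 B=30 C=23] open={R4,R5,R6}
Step 10: commit R4 -> on_hand[A=50 B=34 C=29] avail[A=50 B=30 C=23] open={R5,R6}
Step 11: cancel R6 -> on_hand[A=50 B=34 C=29] avail[A=50 B=34 C=23] open={R5}
Step 12: commit R5 -> on_hand[A=50 B=34 C=23] avail[A=50 B=34 C=23] open={}
Step 13: reserve R7 B 4 -> on_hand[A=50 B=34 C=23] avail[A=50 B=30 C=23] open={R7}
Step 14: reserve R8 A 9 -> on_hand[A=50 B=34 C=23] avail[A=41 B=30 C=23] open={R7,R8}
Step 15: commit R7 -> on_hand[A=50 B=30 C=23] avail[A=41 B=30 C=23] open={R8}
Step 16: commit R8 -> on_hand[A=41 B=30 C=23] avail[A=41 B=30 C=23] open={}
Step 17: reserve R9 A 4 -> on_hand[A=41 B=30 C=23] avail[A=37 B=30 C=23] open={R9}
Step 18: reserve R10 C 3 -> on_hand[A=41 B=30 C=23] avail[A=37 B=30 C=20] open={R10,R9}
Step 19: cancel R10 -> on_hand[A=41 B=30 C=23] avail[A=37 B=30 C=23] open={R9}
Step 20: reserve R11 A 4 -> on_hand[A=41 B=30 C=23] avail[A=33 B=30 C=23] open={R11,R9}
Step 21: cancel R11 -> on_hand[A=41 B=30 C=23] avail[A=37 B=30 C=23] open={R9}
Step 22: commit R9 -> on_hand[A=37 B=30 C=23] avail[A=37 B=30 C=23] open={}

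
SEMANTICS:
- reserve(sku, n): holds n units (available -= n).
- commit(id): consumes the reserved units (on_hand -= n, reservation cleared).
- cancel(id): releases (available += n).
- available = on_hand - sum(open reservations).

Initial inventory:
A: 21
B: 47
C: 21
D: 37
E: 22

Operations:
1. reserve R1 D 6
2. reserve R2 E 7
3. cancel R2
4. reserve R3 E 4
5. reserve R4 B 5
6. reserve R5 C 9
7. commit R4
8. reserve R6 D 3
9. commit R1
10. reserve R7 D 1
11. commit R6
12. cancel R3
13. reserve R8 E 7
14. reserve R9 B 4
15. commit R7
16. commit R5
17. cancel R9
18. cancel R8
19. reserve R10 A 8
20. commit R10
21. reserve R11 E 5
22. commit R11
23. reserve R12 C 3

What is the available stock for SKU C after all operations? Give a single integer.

Answer: 9

Derivation:
Step 1: reserve R1 D 6 -> on_hand[A=21 B=47 C=21 D=37 E=22] avail[A=21 B=47 C=21 D=31 E=22] open={R1}
Step 2: reserve R2 E 7 -> on_hand[A=21 B=47 C=21 D=37 E=22] avail[A=21 B=47 C=21 D=31 E=15] open={R1,R2}
Step 3: cancel R2 -> on_hand[A=21 B=47 C=21 D=37 E=22] avail[A=21 B=47 C=21 D=31 E=22] open={R1}
Step 4: reserve R3 E 4 -> on_hand[A=21 B=47 C=21 D=37 E=22] avail[A=21 B=47 C=21 D=31 E=18] open={R1,R3}
Step 5: reserve R4 B 5 -> on_hand[A=21 B=47 C=21 D=37 E=22] avail[A=21 B=42 C=21 D=31 E=18] open={R1,R3,R4}
Step 6: reserve R5 C 9 -> on_hand[A=21 B=47 C=21 D=37 E=22] avail[A=21 B=42 C=12 D=31 E=18] open={R1,R3,R4,R5}
Step 7: commit R4 -> on_hand[A=21 B=42 C=21 D=37 E=22] avail[A=21 B=42 C=12 D=31 E=18] open={R1,R3,R5}
Step 8: reserve R6 D 3 -> on_hand[A=21 B=42 C=21 D=37 E=22] avail[A=21 B=42 C=12 D=28 E=18] open={R1,R3,R5,R6}
Step 9: commit R1 -> on_hand[A=21 B=42 C=21 D=31 E=22] avail[A=21 B=42 C=12 D=28 E=18] open={R3,R5,R6}
Step 10: reserve R7 D 1 -> on_hand[A=21 B=42 C=21 D=31 E=22] avail[A=21 B=42 C=12 D=27 E=18] open={R3,R5,R6,R7}
Step 11: commit R6 -> on_hand[A=21 B=42 C=21 D=28 E=22] avail[A=21 B=42 C=12 D=27 E=18] open={R3,R5,R7}
Step 12: cancel R3 -> on_hand[A=21 B=42 C=21 D=28 E=22] avail[A=21 B=42 C=12 D=27 E=22] open={R5,R7}
Step 13: reserve R8 E 7 -> on_hand[A=21 B=42 C=21 D=28 E=22] avail[A=21 B=42 C=12 D=27 E=15] open={R5,R7,R8}
Step 14: reserve R9 B 4 -> on_hand[A=21 B=42 C=21 D=28 E=22] avail[A=21 B=38 C=12 D=27 E=15] open={R5,R7,R8,R9}
Step 15: commit R7 -> on_hand[A=21 B=42 C=21 D=27 E=22] avail[A=21 B=38 C=12 D=27 E=15] open={R5,R8,R9}
Step 16: commit R5 -> on_hand[A=21 B=42 C=12 D=27 E=22] avail[A=21 B=38 C=12 D=27 E=15] open={R8,R9}
Step 17: cancel R9 -> on_hand[A=21 B=42 C=12 D=27 E=22] avail[A=21 B=42 C=12 D=27 E=15] open={R8}
Step 18: cancel R8 -> on_hand[A=21 B=42 C=12 D=27 E=22] avail[A=21 B=42 C=12 D=27 E=22] open={}
Step 19: reserve R10 A 8 -> on_hand[A=21 B=42 C=12 D=27 E=22] avail[A=13 B=42 C=12 D=27 E=22] open={R10}
Step 20: commit R10 -> on_hand[A=13 B=42 C=12 D=27 E=22] avail[A=13 B=42 C=12 D=27 E=22] open={}
Step 21: reserve R11 E 5 -> on_hand[A=13 B=42 C=12 D=27 E=22] avail[A=13 B=42 C=12 D=27 E=17] open={R11}
Step 22: commit R11 -> on_hand[A=13 B=42 C=12 D=27 E=17] avail[A=13 B=42 C=12 D=27 E=17] open={}
Step 23: reserve R12 C 3 -> on_hand[A=13 B=42 C=12 D=27 E=17] avail[A=13 B=42 C=9 D=27 E=17] open={R12}
Final available[C] = 9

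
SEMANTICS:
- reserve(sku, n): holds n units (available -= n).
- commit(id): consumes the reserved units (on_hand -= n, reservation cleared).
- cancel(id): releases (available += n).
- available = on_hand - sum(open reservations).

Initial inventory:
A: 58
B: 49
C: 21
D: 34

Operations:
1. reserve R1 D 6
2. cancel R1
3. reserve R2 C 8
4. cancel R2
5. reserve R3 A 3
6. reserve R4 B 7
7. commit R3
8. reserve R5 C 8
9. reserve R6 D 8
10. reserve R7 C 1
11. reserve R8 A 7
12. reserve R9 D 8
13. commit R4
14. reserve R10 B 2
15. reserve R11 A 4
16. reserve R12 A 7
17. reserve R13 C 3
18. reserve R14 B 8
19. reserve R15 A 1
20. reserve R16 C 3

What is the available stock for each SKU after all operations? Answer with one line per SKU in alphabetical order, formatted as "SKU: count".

Answer: A: 36
B: 32
C: 6
D: 18

Derivation:
Step 1: reserve R1 D 6 -> on_hand[A=58 B=49 C=21 D=34] avail[A=58 B=49 C=21 D=28] open={R1}
Step 2: cancel R1 -> on_hand[A=58 B=49 C=21 D=34] avail[A=58 B=49 C=21 D=34] open={}
Step 3: reserve R2 C 8 -> on_hand[A=58 B=49 C=21 D=34] avail[A=58 B=49 C=13 D=34] open={R2}
Step 4: cancel R2 -> on_hand[A=58 B=49 C=21 D=34] avail[A=58 B=49 C=21 D=34] open={}
Step 5: reserve R3 A 3 -> on_hand[A=58 B=49 C=21 D=34] avail[A=55 B=49 C=21 D=34] open={R3}
Step 6: reserve R4 B 7 -> on_hand[A=58 B=49 C=21 D=34] avail[A=55 B=42 C=21 D=34] open={R3,R4}
Step 7: commit R3 -> on_hand[A=55 B=49 C=21 D=34] avail[A=55 B=42 C=21 D=34] open={R4}
Step 8: reserve R5 C 8 -> on_hand[A=55 B=49 C=21 D=34] avail[A=55 B=42 C=13 D=34] open={R4,R5}
Step 9: reserve R6 D 8 -> on_hand[A=55 B=49 C=21 D=34] avail[A=55 B=42 C=13 D=26] open={R4,R5,R6}
Step 10: reserve R7 C 1 -> on_hand[A=55 B=49 C=21 D=34] avail[A=55 B=42 C=12 D=26] open={R4,R5,R6,R7}
Step 11: reserve R8 A 7 -> on_hand[A=55 B=49 C=21 D=34] avail[A=48 B=42 C=12 D=26] open={R4,R5,R6,R7,R8}
Step 12: reserve R9 D 8 -> on_hand[A=55 B=49 C=21 D=34] avail[A=48 B=42 C=12 D=18] open={R4,R5,R6,R7,R8,R9}
Step 13: commit R4 -> on_hand[A=55 B=42 C=21 D=34] avail[A=48 B=42 C=12 D=18] open={R5,R6,R7,R8,R9}
Step 14: reserve R10 B 2 -> on_hand[A=55 B=42 C=21 D=34] avail[A=48 B=40 C=12 D=18] open={R10,R5,R6,R7,R8,R9}
Step 15: reserve R11 A 4 -> on_hand[A=55 B=42 C=21 D=34] avail[A=44 B=40 C=12 D=18] open={R10,R11,R5,R6,R7,R8,R9}
Step 16: reserve R12 A 7 -> on_hand[A=55 B=42 C=21 D=34] avail[A=37 B=40 C=12 D=18] open={R10,R11,R12,R5,R6,R7,R8,R9}
Step 17: reserve R13 C 3 -> on_hand[A=55 B=42 C=21 D=34] avail[A=37 B=40 C=9 D=18] open={R10,R11,R12,R13,R5,R6,R7,R8,R9}
Step 18: reserve R14 B 8 -> on_hand[A=55 B=42 C=21 D=34] avail[A=37 B=32 C=9 D=18] open={R10,R11,R12,R13,R14,R5,R6,R7,R8,R9}
Step 19: reserve R15 A 1 -> on_hand[A=55 B=42 C=21 D=34] avail[A=36 B=32 C=9 D=18] open={R10,R11,R12,R13,R14,R15,R5,R6,R7,R8,R9}
Step 20: reserve R16 C 3 -> on_hand[A=55 B=42 C=21 D=34] avail[A=36 B=32 C=6 D=18] open={R10,R11,R12,R13,R14,R15,R16,R5,R6,R7,R8,R9}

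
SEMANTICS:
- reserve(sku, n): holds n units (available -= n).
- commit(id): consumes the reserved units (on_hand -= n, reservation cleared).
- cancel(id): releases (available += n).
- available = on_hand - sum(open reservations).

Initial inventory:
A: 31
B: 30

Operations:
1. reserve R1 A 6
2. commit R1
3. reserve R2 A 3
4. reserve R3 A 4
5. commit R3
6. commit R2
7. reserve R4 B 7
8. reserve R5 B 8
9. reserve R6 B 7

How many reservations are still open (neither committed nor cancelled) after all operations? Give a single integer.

Step 1: reserve R1 A 6 -> on_hand[A=31 B=30] avail[A=25 B=30] open={R1}
Step 2: commit R1 -> on_hand[A=25 B=30] avail[A=25 B=30] open={}
Step 3: reserve R2 A 3 -> on_hand[A=25 B=30] avail[A=22 B=30] open={R2}
Step 4: reserve R3 A 4 -> on_hand[A=25 B=30] avail[A=18 B=30] open={R2,R3}
Step 5: commit R3 -> on_hand[A=21 B=30] avail[A=18 B=30] open={R2}
Step 6: commit R2 -> on_hand[A=18 B=30] avail[A=18 B=30] open={}
Step 7: reserve R4 B 7 -> on_hand[A=18 B=30] avail[A=18 B=23] open={R4}
Step 8: reserve R5 B 8 -> on_hand[A=18 B=30] avail[A=18 B=15] open={R4,R5}
Step 9: reserve R6 B 7 -> on_hand[A=18 B=30] avail[A=18 B=8] open={R4,R5,R6}
Open reservations: ['R4', 'R5', 'R6'] -> 3

Answer: 3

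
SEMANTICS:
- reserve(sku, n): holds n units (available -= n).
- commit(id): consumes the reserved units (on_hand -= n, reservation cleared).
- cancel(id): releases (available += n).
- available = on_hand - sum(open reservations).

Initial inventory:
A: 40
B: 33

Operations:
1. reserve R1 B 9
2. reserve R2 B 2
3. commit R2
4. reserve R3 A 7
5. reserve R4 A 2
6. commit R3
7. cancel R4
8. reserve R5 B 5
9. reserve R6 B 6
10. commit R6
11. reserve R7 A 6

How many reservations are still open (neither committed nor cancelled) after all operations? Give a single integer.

Step 1: reserve R1 B 9 -> on_hand[A=40 B=33] avail[A=40 B=24] open={R1}
Step 2: reserve R2 B 2 -> on_hand[A=40 B=33] avail[A=40 B=22] open={R1,R2}
Step 3: commit R2 -> on_hand[A=40 B=31] avail[A=40 B=22] open={R1}
Step 4: reserve R3 A 7 -> on_hand[A=40 B=31] avail[A=33 B=22] open={R1,R3}
Step 5: reserve R4 A 2 -> on_hand[A=40 B=31] avail[A=31 B=22] open={R1,R3,R4}
Step 6: commit R3 -> on_hand[A=33 B=31] avail[A=31 B=22] open={R1,R4}
Step 7: cancel R4 -> on_hand[A=33 B=31] avail[A=33 B=22] open={R1}
Step 8: reserve R5 B 5 -> on_hand[A=33 B=31] avail[A=33 B=17] open={R1,R5}
Step 9: reserve R6 B 6 -> on_hand[A=33 B=31] avail[A=33 B=11] open={R1,R5,R6}
Step 10: commit R6 -> on_hand[A=33 B=25] avail[A=33 B=11] open={R1,R5}
Step 11: reserve R7 A 6 -> on_hand[A=33 B=25] avail[A=27 B=11] open={R1,R5,R7}
Open reservations: ['R1', 'R5', 'R7'] -> 3

Answer: 3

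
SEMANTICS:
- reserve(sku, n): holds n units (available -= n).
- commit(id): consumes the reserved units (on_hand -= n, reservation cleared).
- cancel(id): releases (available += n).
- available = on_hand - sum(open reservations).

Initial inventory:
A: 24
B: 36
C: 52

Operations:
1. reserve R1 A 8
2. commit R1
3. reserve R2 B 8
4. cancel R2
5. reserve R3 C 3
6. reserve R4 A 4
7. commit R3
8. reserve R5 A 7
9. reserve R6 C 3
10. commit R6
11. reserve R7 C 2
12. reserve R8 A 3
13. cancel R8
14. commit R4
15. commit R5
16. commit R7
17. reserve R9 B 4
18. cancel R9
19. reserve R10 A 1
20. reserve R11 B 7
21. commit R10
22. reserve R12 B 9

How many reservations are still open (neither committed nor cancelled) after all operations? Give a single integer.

Answer: 2

Derivation:
Step 1: reserve R1 A 8 -> on_hand[A=24 B=36 C=52] avail[A=16 B=36 C=52] open={R1}
Step 2: commit R1 -> on_hand[A=16 B=36 C=52] avail[A=16 B=36 C=52] open={}
Step 3: reserve R2 B 8 -> on_hand[A=16 B=36 C=52] avail[A=16 B=28 C=52] open={R2}
Step 4: cancel R2 -> on_hand[A=16 B=36 C=52] avail[A=16 B=36 C=52] open={}
Step 5: reserve R3 C 3 -> on_hand[A=16 B=36 C=52] avail[A=16 B=36 C=49] open={R3}
Step 6: reserve R4 A 4 -> on_hand[A=16 B=36 C=52] avail[A=12 B=36 C=49] open={R3,R4}
Step 7: commit R3 -> on_hand[A=16 B=36 C=49] avail[A=12 B=36 C=49] open={R4}
Step 8: reserve R5 A 7 -> on_hand[A=16 B=36 C=49] avail[A=5 B=36 C=49] open={R4,R5}
Step 9: reserve R6 C 3 -> on_hand[A=16 B=36 C=49] avail[A=5 B=36 C=46] open={R4,R5,R6}
Step 10: commit R6 -> on_hand[A=16 B=36 C=46] avail[A=5 B=36 C=46] open={R4,R5}
Step 11: reserve R7 C 2 -> on_hand[A=16 B=36 C=46] avail[A=5 B=36 C=44] open={R4,R5,R7}
Step 12: reserve R8 A 3 -> on_hand[A=16 B=36 C=46] avail[A=2 B=36 C=44] open={R4,R5,R7,R8}
Step 13: cancel R8 -> on_hand[A=16 B=36 C=46] avail[A=5 B=36 C=44] open={R4,R5,R7}
Step 14: commit R4 -> on_hand[A=12 B=36 C=46] avail[A=5 B=36 C=44] open={R5,R7}
Step 15: commit R5 -> on_hand[A=5 B=36 C=46] avail[A=5 B=36 C=44] open={R7}
Step 16: commit R7 -> on_hand[A=5 B=36 C=44] avail[A=5 B=36 C=44] open={}
Step 17: reserve R9 B 4 -> on_hand[A=5 B=36 C=44] avail[A=5 B=32 C=44] open={R9}
Step 18: cancel R9 -> on_hand[A=5 B=36 C=44] avail[A=5 B=36 C=44] open={}
Step 19: reserve R10 A 1 -> on_hand[A=5 B=36 C=44] avail[A=4 B=36 C=44] open={R10}
Step 20: reserve R11 B 7 -> on_hand[A=5 B=36 C=44] avail[A=4 B=29 C=44] open={R10,R11}
Step 21: commit R10 -> on_hand[A=4 B=36 C=44] avail[A=4 B=29 C=44] open={R11}
Step 22: reserve R12 B 9 -> on_hand[A=4 B=36 C=44] avail[A=4 B=20 C=44] open={R11,R12}
Open reservations: ['R11', 'R12'] -> 2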